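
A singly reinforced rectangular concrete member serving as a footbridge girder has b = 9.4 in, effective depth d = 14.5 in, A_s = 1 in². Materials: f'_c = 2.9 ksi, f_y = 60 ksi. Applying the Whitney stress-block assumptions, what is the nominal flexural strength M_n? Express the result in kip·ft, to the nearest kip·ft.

M_n ≈ 66 kip·ft

T = A_s f_y = 1 × 60 = 60 kips.
a = T/(0.85 f'_c b) = 60/(0.85 × 2.9 × 9.4) = 2.589 in.
M_n = T(d − a/2) = 60 × (14.5 − 1.2945) = 792.3 kip·in = 792.3/12 = 66.03 kip·ft.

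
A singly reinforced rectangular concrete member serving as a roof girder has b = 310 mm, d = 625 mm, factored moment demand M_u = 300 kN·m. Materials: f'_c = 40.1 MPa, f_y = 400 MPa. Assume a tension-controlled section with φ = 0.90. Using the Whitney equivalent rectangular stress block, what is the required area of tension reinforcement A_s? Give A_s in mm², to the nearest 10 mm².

M_n = M_u/φ = 300/0.90 = 333.333 kN·m.
With M_n = 0.85 f'_c a b (d − a/2), solve the quadratic for a:
a = d − √(d² − 2M_n/(0.85 f'_c b)) = 625 − √(625² − 2 × 333.333×10⁶/(0.85 × 40.1 × 310)) = 52.70 mm.
A_s = 0.85 f'_c a b / f_y = 0.85 × 40.1 × 52.70 × 310 / 400 = 1392.1 mm².

A_s ≈ 1390 mm²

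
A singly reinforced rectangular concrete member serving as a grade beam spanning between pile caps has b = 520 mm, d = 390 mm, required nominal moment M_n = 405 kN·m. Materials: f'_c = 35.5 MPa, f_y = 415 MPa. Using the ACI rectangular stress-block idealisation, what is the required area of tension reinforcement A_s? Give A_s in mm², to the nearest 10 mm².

A_s ≈ 2760 mm²

With M_n = 0.85 f'_c a b (d − a/2), solve the quadratic for a:
a = d − √(d² − 2M_n/(0.85 f'_c b)) = 390 − √(390² − 2 × 405×10⁶/(0.85 × 35.5 × 520)) = 73.02 mm.
A_s = 0.85 f'_c a b / f_y = 0.85 × 35.5 × 73.02 × 520 / 415 = 2760.9 mm².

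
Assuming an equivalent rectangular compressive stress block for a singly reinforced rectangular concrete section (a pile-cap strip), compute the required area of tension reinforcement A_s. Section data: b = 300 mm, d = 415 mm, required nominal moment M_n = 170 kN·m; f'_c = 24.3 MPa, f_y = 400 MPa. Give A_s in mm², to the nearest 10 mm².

With M_n = 0.85 f'_c a b (d − a/2), solve the quadratic for a:
a = d − √(d² − 2M_n/(0.85 f'_c b)) = 415 − √(415² − 2 × 170×10⁶/(0.85 × 24.3 × 300)) = 72.43 mm.
A_s = 0.85 f'_c a b / f_y = 0.85 × 24.3 × 72.43 × 300 / 400 = 1122.0 mm².

A_s ≈ 1120 mm²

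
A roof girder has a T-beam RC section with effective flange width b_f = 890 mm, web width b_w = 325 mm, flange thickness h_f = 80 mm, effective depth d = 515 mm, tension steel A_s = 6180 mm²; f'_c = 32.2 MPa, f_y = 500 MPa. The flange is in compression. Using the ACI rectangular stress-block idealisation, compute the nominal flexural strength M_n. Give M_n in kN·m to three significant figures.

Tension: T = A_s f_y = 6180 × 500 = 3090000 N.
Try a within the flange: a = T/(0.85 f'_c b_f) = 3090000/(0.85 × 32.2 × 890) = 126.85 mm.
a = 126.85 > h_f = 80 mm: the block extends into the web. Split into flange-overhang and web parts.
C_f = 0.85 f'_c (b_f − b_w) h_f = 0.85 × 32.2 × (890 − 325) × 80 = 1237124 N.
Remaining web compression depth: a_w = (T − C_f)/(0.85 f'_c b_w) = (3090000 − 1237124)/(0.85 × 32.2 × 325) = 208.30 mm.
M_n = C_f(d − h_f/2) + (T − C_f)(d − a_w/2) = 1237124 × (515 − 40) + 1852876 × (515 − 104.15) = 587.63 + 761.25 = 1348.88 × 10⁶ N·mm.
M_n = 1348.88 kN·m.

M_n ≈ 1350 kN·m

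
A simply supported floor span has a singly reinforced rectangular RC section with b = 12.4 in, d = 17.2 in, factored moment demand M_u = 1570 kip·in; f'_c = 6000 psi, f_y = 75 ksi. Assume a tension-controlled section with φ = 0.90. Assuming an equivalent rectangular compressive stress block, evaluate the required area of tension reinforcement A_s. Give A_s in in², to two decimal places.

M_n = M_u/φ = 1570/0.90 = 1744.44 kip·in.
From M_n = 0.85 f'_c a b (d − a/2):
a = d − √(d² − 2M_n/(0.85 f'_c b)) = 17.2 − √(17.2² − 2 × 1744.44/(0.85 × 6 × 12.4)) = 1.686 in.
A_s = 0.85 f'_c a b / f_y = 0.85 × 6 × 1.686 × 12.4 / 75 = 1.422 in².

A_s ≈ 1.42 in²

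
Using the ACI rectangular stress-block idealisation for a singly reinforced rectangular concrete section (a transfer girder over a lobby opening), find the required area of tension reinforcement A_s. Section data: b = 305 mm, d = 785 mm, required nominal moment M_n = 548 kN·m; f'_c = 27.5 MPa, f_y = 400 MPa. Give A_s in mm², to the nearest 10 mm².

A_s ≈ 1870 mm²

With M_n = 0.85 f'_c a b (d − a/2), solve the quadratic for a:
a = d − √(d² − 2M_n/(0.85 f'_c b)) = 785 − √(785² − 2 × 548×10⁶/(0.85 × 27.5 × 305)) = 104.93 mm.
A_s = 0.85 f'_c a b / f_y = 0.85 × 27.5 × 104.93 × 305 / 400 = 1870.2 mm².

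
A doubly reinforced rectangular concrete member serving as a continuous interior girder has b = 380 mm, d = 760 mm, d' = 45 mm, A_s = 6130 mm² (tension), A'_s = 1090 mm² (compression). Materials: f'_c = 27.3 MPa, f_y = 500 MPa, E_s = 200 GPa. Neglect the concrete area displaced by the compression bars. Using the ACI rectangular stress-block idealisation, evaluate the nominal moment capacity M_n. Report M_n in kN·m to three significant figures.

Assume both tension and compression steel yield.
Net tension couple steel: A_s − A'_s = 5040 mm².
a = (A_s − A'_s) f_y / (0.85 f'_c b) = 2520000/(0.85 × 27.3 × 380) = 285.78 mm.
c = a/β₁ = 285.78/0.85 = 336.21 mm; ε'_s = 0.003(c − d')/c = 0.0026 ≥ f_y/E_s = 0.0025, so compression steel does yield.
M_n = (A_s − A'_s) f_y (d − a/2) + A'_s f_y (d − d') = [2520000 × (760 − 142.89) + 545000 × (760 − 45)] × 10⁻⁶ = 1555.12 + 389.68 = 1944.80 kN·m.

M_n ≈ 1940 kN·m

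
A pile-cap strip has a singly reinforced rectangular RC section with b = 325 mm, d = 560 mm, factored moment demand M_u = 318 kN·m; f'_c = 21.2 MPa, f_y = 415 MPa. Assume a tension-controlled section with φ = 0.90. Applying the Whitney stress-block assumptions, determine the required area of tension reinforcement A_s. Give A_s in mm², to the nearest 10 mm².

A_s ≈ 1700 mm²

M_n = M_u/φ = 318/0.90 = 353.333 kN·m.
With M_n = 0.85 f'_c a b (d − a/2), solve the quadratic for a:
a = d − √(d² − 2M_n/(0.85 f'_c b)) = 560 − √(560² − 2 × 353.333×10⁶/(0.85 × 21.2 × 325)) = 120.75 mm.
A_s = 0.85 f'_c a b / f_y = 0.85 × 21.2 × 120.75 × 325 / 415 = 1704.0 mm².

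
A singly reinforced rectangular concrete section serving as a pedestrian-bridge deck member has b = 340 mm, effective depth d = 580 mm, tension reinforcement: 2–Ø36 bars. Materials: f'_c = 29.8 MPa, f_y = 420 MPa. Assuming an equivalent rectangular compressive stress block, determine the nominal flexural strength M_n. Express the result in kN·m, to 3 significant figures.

M_n ≈ 454 kN·m

A_s = 2 × 1018 = 2036 mm².
T = A_s f_y = 2036 × 420 = 855120 N = 855.12 kN.
From C = T: a = T/(0.85 f'_c b) = 855120/(0.85 × 29.8 × 340) = 99.29 mm.
M_n = T(d − a/2) = 855.12 kN × (580 − 49.645) mm = 453.52 kN·m.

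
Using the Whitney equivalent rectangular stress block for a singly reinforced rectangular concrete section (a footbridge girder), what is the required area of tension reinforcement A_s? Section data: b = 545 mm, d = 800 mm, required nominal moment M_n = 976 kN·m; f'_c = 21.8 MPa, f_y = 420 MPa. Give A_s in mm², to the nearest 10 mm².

A_s ≈ 3170 mm²

With M_n = 0.85 f'_c a b (d − a/2), solve the quadratic for a:
a = d − √(d² − 2M_n/(0.85 f'_c b)) = 800 − √(800² − 2 × 976×10⁶/(0.85 × 21.8 × 545)) = 131.64 mm.
A_s = 0.85 f'_c a b / f_y = 0.85 × 21.8 × 131.64 × 545 / 420 = 3165.3 mm².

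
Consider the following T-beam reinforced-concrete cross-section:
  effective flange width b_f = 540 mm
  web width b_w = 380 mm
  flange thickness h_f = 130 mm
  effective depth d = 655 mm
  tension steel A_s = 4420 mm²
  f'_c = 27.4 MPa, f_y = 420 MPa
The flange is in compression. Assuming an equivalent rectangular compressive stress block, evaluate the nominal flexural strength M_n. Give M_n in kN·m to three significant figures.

M_n ≈ 1080 kN·m

Tension: T = A_s f_y = 4420 × 420 = 1856400 N.
Try a within the flange: a = T/(0.85 f'_c b_f) = 1856400/(0.85 × 27.4 × 540) = 147.61 mm.
a = 147.61 > h_f = 130 mm: the block extends into the web. Split into flange-overhang and web parts.
C_f = 0.85 f'_c (b_f − b_w) h_f = 0.85 × 27.4 × (540 − 380) × 130 = 484432 N.
Remaining web compression depth: a_w = (T − C_f)/(0.85 f'_c b_w) = (1856400 − 484432)/(0.85 × 27.4 × 380) = 155.02 mm.
M_n = C_f(d − h_f/2) + (T − C_f)(d − a_w/2) = 484432 × (655 − 65) + 1371968 × (655 − 77.51) = 285.81 + 792.30 = 1078.11 × 10⁶ N·mm.
M_n = 1078.11 kN·m.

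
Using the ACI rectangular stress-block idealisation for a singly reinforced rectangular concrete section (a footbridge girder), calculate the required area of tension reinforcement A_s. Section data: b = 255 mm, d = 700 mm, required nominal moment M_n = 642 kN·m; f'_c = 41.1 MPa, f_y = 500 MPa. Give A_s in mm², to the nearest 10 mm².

A_s ≈ 1990 mm²

With M_n = 0.85 f'_c a b (d − a/2), solve the quadratic for a:
a = d − √(d² − 2M_n/(0.85 f'_c b)) = 700 − √(700² − 2 × 642×10⁶/(0.85 × 41.1 × 255)) = 111.90 mm.
A_s = 0.85 f'_c a b / f_y = 0.85 × 41.1 × 111.90 × 255 / 500 = 1993.7 mm².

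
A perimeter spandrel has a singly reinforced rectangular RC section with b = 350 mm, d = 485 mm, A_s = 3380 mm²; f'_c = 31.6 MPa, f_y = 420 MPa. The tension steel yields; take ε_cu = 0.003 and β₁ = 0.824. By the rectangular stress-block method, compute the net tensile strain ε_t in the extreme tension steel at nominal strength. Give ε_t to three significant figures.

a = A_s f_y/(0.85 f'_c b) = 151.01 mm.
β₁ = 0.824, so c = a/β₁ = 151.01/0.824 = 183.26 mm.
From the linear strain diagram with ε_cu = 0.003: ε_t = 0.003 (d − c)/c = 0.003 × (485 − 183.26)/183.26 = 0.00494.
ε_t is between 0.004 and 0.005 — transition zone.

ε_t ≈ 0.00494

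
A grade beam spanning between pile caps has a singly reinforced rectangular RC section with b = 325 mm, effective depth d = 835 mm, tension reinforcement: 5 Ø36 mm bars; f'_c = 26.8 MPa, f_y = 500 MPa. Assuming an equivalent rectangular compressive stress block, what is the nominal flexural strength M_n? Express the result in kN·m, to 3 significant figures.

A_s = 5 × 1018 = 5090 mm².
T = A_s f_y = 5090 × 500 = 2545000 N = 2545 kN.
From C = T: a = T/(0.85 f'_c b) = 2545000/(0.85 × 26.8 × 325) = 343.76 mm.
M_n = T(d − a/2) = 2545 kN × (835 − 171.88) mm = 1687.64 kN·m.

M_n ≈ 1690 kN·m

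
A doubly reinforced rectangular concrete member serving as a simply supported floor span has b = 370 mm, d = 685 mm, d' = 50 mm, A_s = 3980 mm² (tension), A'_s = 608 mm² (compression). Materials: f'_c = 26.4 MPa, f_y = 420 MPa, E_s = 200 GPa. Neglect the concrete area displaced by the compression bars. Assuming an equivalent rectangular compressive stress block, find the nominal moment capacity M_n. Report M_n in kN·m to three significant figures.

Assume both tension and compression steel yield.
Net tension couple steel: A_s − A'_s = 3372 mm².
a = (A_s − A'_s) f_y / (0.85 f'_c b) = 1416240/(0.85 × 26.4 × 370) = 170.57 mm.
c = a/β₁ = 170.57/0.85 = 200.67 mm; ε'_s = 0.003(c − d')/c = 0.0023 ≥ f_y/E_s = 0.0021, so compression steel does yield.
M_n = (A_s − A'_s) f_y (d − a/2) + A'_s f_y (d − d') = [1416240 × (685 − 85.285) + 255360 × (685 − 50)] × 10⁻⁶ = 849.34 + 162.15 = 1011.49 kN·m.

M_n ≈ 1010 kN·m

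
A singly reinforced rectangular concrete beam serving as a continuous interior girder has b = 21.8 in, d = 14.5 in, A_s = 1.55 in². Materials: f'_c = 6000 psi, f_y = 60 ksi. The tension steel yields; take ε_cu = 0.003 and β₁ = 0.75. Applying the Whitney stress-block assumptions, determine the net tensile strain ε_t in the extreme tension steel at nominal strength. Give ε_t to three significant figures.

a = A_s f_y/(0.85 f'_c b) = 0.836 in.
β₁ = 0.75, so c = a/β₁ = 0.836/0.75 = 1.115 in.
From the linear strain diagram with ε_cu = 0.003: ε_t = 0.003 (d − c)/c = 0.003 × (14.5 − 1.115)/1.115 = 0.0360.
Since ε_t ≥ 0.005, the section is tension-controlled.

ε_t ≈ 0.0360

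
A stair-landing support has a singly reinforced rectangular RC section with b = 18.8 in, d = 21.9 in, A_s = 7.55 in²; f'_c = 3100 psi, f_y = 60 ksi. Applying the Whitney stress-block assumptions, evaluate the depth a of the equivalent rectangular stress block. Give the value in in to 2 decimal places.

a ≈ 9.14 in

T = A_s f_y = 7.55 × 60 = 453 kips.
a = T/(0.85 f'_c b) = 453/(0.85 × 3.1 × 18.8) = 9.14 in.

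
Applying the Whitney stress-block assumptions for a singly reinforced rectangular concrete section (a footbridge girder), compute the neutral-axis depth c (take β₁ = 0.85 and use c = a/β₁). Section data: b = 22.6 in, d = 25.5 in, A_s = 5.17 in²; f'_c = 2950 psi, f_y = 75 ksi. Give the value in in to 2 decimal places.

T = A_s f_y = 5.17 × 75 = 387.75 kips.
a = T/(0.85 f'_c b) = 387.75/(0.85 × 2.95 × 22.6) = 6.8423 in.
With β₁ = 0.85, c = a/β₁ = 6.8423/0.85 = 8.05 in.

c ≈ 8.05 in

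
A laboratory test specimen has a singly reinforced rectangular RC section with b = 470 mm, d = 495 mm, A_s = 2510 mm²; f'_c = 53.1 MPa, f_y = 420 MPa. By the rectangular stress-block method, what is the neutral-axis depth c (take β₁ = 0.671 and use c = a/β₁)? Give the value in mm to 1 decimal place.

T = A_s f_y = 2510 × 420 = 1054200 N = 1054.2 kN.
Setting C = 0.85 f'_c a b equal to T: a = 1054200/(0.85 × 53.1 × 470) = 49.695 mm.
With β₁ = 0.671, c = a/β₁ = 49.695/0.671 = 74.1 mm.

c ≈ 74.1 mm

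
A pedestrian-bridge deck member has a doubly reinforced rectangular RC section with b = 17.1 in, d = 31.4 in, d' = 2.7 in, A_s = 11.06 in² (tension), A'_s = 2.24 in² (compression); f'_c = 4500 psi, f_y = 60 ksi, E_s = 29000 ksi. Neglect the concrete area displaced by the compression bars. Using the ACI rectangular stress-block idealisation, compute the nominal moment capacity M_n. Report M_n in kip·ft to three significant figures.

M_n ≈ 1530 kip·ft

Assume both steels yield.
a = (A_s − A'_s) f_y/(0.85 f'_c b) = (11.06 − 2.24) × 60/(0.85 × 4.5 × 17.1) = 8.091 in.
c = a/β₁ = 8.091/0.825 = 9.807 in; ε'_s = 0.003(c − d')/c = 0.0022 ≥ ε_y = 0.0021, so the compression steel yields.
M_n = (A_s − A'_s) f_y (d − a/2) + A'_s f_y (d − d') = 529.2 × (31.4 − 4.0455) + 134.4 × (31.4 − 2.7) = 14476.0 + 3857.3 = 18333.3 kip·in = 18333.3/12 = 1527.78 kip·ft.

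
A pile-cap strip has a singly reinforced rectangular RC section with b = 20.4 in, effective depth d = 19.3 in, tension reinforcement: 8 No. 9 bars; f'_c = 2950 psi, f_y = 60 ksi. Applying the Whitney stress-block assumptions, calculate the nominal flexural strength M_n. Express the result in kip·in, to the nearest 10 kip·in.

A_s = 8 × 1 = 8 in².
T = A_s f_y = 8 × 60 = 480 kips.
a = T/(0.85 f'_c b) = 480/(0.85 × 2.95 × 20.4) = 9.384 in.
M_n = T(d − a/2) = 480 × (19.3 − 4.692) = 7011.8 kip·in.

M_n ≈ 7010 kip·in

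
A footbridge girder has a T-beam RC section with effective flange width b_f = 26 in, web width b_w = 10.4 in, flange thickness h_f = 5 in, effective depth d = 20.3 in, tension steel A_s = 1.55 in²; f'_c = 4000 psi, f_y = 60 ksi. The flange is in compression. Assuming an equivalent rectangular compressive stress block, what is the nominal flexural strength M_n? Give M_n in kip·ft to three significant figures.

M_n ≈ 153 kip·ft

Tension: T = A_s f_y = 1.55 × 60 = 93 kips.
Try a within the flange: a = T/(0.85 f'_c b_f) = 93/(0.85 × 4 × 26) = 1.052 in.
Since a = 1.052 ≤ h_f = 5 in, the stress block lies entirely in the flange; analyse as a rectangular beam of width b_f.
M_n = T(d − a/2) = 93 × (20.3 − 0.526) = 1839.0 kip·in.
M_n = 1839.0/12 = 153.25 kip·ft.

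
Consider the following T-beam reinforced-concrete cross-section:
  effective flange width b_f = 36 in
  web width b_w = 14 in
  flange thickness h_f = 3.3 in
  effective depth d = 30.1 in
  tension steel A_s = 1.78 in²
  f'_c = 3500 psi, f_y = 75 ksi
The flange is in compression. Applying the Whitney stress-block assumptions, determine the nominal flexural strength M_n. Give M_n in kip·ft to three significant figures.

M_n ≈ 328 kip·ft

Tension: T = A_s f_y = 1.78 × 75 = 133.5 kips.
Try a within the flange: a = T/(0.85 f'_c b_f) = 133.5/(0.85 × 3.5 × 36) = 1.246 in.
Since a = 1.246 ≤ h_f = 3.3 in, the stress block lies entirely in the flange; analyse as a rectangular beam of width b_f.
M_n = T(d − a/2) = 133.5 × (30.1 − 0.623) = 3935.2 kip·in.
M_n = 3935.2/12 = 327.93 kip·ft.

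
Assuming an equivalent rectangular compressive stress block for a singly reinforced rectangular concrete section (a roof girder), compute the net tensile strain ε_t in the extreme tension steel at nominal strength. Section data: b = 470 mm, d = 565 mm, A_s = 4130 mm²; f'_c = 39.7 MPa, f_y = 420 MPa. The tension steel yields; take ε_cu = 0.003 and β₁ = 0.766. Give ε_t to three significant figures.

ε_t ≈ 0.00887

a = A_s f_y/(0.85 f'_c b) = 109.37 mm.
β₁ = 0.766, so c = a/β₁ = 109.37/0.766 = 142.78 mm.
From the linear strain diagram with ε_cu = 0.003: ε_t = 0.003 (d − c)/c = 0.003 × (565 − 142.78)/142.78 = 0.00887.
Since ε_t ≥ 0.005, the section is tension-controlled.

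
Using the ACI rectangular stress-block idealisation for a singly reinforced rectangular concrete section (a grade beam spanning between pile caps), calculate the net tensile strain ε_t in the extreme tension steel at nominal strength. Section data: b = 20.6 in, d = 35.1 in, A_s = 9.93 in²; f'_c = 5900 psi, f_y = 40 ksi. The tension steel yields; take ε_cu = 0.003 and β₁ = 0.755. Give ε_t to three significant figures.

a = A_s f_y/(0.85 f'_c b) = 3.845 in.
β₁ = 0.755, so c = a/β₁ = 3.845/0.755 = 5.093 in.
From the linear strain diagram with ε_cu = 0.003: ε_t = 0.003 (d − c)/c = 0.003 × (35.1 − 5.093)/5.093 = 0.0177.
Since ε_t ≥ 0.005, the section is tension-controlled.

ε_t ≈ 0.0177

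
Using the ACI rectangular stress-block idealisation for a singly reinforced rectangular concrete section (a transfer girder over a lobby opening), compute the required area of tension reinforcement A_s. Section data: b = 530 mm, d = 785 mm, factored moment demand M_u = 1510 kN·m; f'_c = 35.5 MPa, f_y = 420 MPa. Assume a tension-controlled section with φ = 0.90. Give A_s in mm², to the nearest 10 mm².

M_n = M_u/φ = 1510/0.90 = 1677.78 kN·m.
With M_n = 0.85 f'_c a b (d − a/2), solve the quadratic for a:
a = d − √(d² − 2M_n/(0.85 f'_c b)) = 785 − √(785² − 2 × 1677.78×10⁶/(0.85 × 35.5 × 530)) = 147.50 mm.
A_s = 0.85 f'_c a b / f_y = 0.85 × 35.5 × 147.50 × 530 / 420 = 5616.5 mm².

A_s ≈ 5620 mm²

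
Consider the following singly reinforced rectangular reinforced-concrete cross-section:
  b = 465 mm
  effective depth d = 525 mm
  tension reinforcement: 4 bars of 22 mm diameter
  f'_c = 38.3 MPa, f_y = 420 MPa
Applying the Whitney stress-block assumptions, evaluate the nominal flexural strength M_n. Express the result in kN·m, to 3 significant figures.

A_s = 4 × 380 = 1520 mm².
T = A_s f_y = 1520 × 420 = 638400 N = 638.4 kN.
From C = T: a = T/(0.85 f'_c b) = 638400/(0.85 × 38.3 × 465) = 42.17 mm.
M_n = T(d − a/2) = 638.4 kN × (525 − 21.085) mm = 321.70 kN·m.

M_n ≈ 322 kN·m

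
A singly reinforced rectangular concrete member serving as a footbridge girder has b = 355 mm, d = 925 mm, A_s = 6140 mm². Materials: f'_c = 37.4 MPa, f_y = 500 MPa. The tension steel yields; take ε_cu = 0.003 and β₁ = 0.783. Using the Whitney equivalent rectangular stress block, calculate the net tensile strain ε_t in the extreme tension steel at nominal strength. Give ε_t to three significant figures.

a = A_s f_y/(0.85 f'_c b) = 272.03 mm.
β₁ = 0.783, so c = a/β₁ = 272.03/0.783 = 347.42 mm.
From the linear strain diagram with ε_cu = 0.003: ε_t = 0.003 (d − c)/c = 0.003 × (925 − 347.42)/347.42 = 0.00499.
ε_t is between 0.004 and 0.005 — transition zone.

ε_t ≈ 0.00499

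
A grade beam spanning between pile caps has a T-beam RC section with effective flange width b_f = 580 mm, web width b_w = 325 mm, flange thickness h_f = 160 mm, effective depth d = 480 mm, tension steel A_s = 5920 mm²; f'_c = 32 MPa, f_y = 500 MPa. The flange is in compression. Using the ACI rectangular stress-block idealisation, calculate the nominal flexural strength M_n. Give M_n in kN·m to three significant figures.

M_n ≈ 1140 kN·m

Tension: T = A_s f_y = 5920 × 500 = 2960000 N.
Try a within the flange: a = T/(0.85 f'_c b_f) = 2960000/(0.85 × 32 × 580) = 187.63 mm.
a = 187.63 > h_f = 160 mm: the block extends into the web. Split into flange-overhang and web parts.
C_f = 0.85 f'_c (b_f − b_w) h_f = 0.85 × 32 × (580 − 325) × 160 = 1109760 N.
Remaining web compression depth: a_w = (T − C_f)/(0.85 f'_c b_w) = (2960000 − 1109760)/(0.85 × 32 × 325) = 209.30 mm.
M_n = C_f(d − h_f/2) + (T − C_f)(d − a_w/2) = 1109760 × (480 − 80) + 1850240 × (480 − 104.65) = 443.90 + 694.49 = 1138.39 × 10⁶ N·mm.
M_n = 1138.39 kN·m.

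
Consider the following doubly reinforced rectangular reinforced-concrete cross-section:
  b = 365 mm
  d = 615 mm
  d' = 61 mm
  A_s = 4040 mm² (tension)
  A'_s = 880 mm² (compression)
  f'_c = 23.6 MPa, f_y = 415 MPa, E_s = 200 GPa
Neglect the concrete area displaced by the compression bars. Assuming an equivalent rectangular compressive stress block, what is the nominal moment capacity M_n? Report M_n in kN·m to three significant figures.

Assume both tension and compression steel yield.
Net tension couple steel: A_s − A'_s = 3160 mm².
a = (A_s − A'_s) f_y / (0.85 f'_c b) = 1311400/(0.85 × 23.6 × 365) = 179.11 mm.
c = a/β₁ = 179.11/0.85 = 210.72 mm; ε'_s = 0.003(c − d')/c = 0.0021 ≥ f_y/E_s = 0.0021, so compression steel does yield.
M_n = (A_s − A'_s) f_y (d − a/2) + A'_s f_y (d − d') = [1311400 × (615 − 89.555) + 365200 × (615 − 61)] × 10⁻⁶ = 689.07 + 202.32 = 891.39 kN·m.

M_n ≈ 891 kN·m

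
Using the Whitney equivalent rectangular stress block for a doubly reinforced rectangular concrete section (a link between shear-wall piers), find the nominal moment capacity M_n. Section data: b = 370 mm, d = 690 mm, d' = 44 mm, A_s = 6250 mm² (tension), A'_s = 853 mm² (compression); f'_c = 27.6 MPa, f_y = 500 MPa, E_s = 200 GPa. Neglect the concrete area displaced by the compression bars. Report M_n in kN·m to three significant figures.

M_n ≈ 1720 kN·m

Assume both tension and compression steel yield.
Net tension couple steel: A_s − A'_s = 5397 mm².
a = (A_s − A'_s) f_y / (0.85 f'_c b) = 2698500/(0.85 × 27.6 × 370) = 310.88 mm.
c = a/β₁ = 310.88/0.85 = 365.74 mm; ε'_s = 0.003(c − d')/c = 0.0026 ≥ f_y/E_s = 0.0025, so compression steel does yield.
M_n = (A_s − A'_s) f_y (d − a/2) + A'_s f_y (d − d') = [2698500 × (690 − 155.44) + 426500 × (690 − 44)] × 10⁻⁶ = 1442.51 + 275.52 = 1718.03 kN·m.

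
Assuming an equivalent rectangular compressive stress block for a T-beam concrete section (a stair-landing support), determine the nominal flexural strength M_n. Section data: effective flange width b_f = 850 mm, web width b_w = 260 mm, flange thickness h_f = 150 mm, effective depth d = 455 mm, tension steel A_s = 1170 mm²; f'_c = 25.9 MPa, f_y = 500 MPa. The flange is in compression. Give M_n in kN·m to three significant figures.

Tension: T = A_s f_y = 1170 × 500 = 585000 N.
Try a within the flange: a = T/(0.85 f'_c b_f) = 585000/(0.85 × 25.9 × 850) = 31.26 mm.
Since a = 31.26 ≤ h_f = 150 mm, the stress block lies entirely in the flange; analyse as a rectangular beam of width b_f.
M_n = T(d − a/2) = 585000 × (455 − 15.63) = 257.03 × 10⁶ N·mm.
M_n = 257.03 kN·m.

M_n ≈ 257 kN·m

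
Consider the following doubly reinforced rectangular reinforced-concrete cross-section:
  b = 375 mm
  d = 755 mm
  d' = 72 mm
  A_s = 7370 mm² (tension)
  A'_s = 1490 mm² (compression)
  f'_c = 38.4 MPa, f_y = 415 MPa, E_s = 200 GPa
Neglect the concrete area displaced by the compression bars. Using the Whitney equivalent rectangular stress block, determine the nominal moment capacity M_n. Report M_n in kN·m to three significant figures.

Assume both tension and compression steel yield.
Net tension couple steel: A_s − A'_s = 5880 mm².
a = (A_s − A'_s) f_y / (0.85 f'_c b) = 2440200/(0.85 × 38.4 × 375) = 199.36 mm.
c = a/β₁ = 199.36/0.776 = 256.91 mm; ε'_s = 0.003(c − d')/c = 0.0022 ≥ f_y/E_s = 0.0021, so compression steel does yield.
M_n = (A_s − A'_s) f_y (d − a/2) + A'_s f_y (d − d') = [2440200 × (755 − 99.68) + 618350 × (755 − 72)] × 10⁻⁶ = 1599.11 + 422.33 = 2021.44 kN·m.

M_n ≈ 2020 kN·m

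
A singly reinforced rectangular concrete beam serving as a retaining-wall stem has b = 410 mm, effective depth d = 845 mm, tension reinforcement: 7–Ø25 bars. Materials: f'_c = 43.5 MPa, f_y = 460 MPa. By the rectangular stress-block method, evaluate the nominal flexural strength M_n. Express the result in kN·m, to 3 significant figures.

M_n ≈ 1250 kN·m

A_s = 7 × 491 = 3437 mm².
T = A_s f_y = 3437 × 460 = 1581020 N = 1581.02 kN.
From C = T: a = T/(0.85 f'_c b) = 1581020/(0.85 × 43.5 × 410) = 104.29 mm.
M_n = T(d − a/2) = 1581.02 kN × (845 − 52.145) mm = 1253.52 kN·m.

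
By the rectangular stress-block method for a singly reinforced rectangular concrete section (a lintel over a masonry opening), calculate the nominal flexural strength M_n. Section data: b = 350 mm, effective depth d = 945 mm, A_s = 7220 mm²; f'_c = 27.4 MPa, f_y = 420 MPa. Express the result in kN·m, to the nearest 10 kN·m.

M_n ≈ 2300 kN·m

T = A_s f_y = 7220 × 420 = 3032400 N = 3032.4 kN.
From C = T: a = T/(0.85 f'_c b) = 3032400/(0.85 × 27.4 × 350) = 372.01 mm.
M_n = T(d − a/2) = 3032.4 kN × (945 − 186.005) mm = 2301.58 kN·m.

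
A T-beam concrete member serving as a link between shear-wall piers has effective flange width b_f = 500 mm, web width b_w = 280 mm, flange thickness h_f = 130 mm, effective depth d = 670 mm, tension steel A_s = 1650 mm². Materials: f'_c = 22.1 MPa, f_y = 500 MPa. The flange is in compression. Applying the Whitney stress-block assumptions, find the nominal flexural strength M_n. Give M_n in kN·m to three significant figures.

Tension: T = A_s f_y = 1650 × 500 = 825000 N.
Try a within the flange: a = T/(0.85 f'_c b_f) = 825000/(0.85 × 22.1 × 500) = 87.84 mm.
Since a = 87.84 ≤ h_f = 130 mm, the stress block lies entirely in the flange; analyse as a rectangular beam of width b_f.
M_n = T(d − a/2) = 825000 × (670 − 43.92) = 516.52 × 10⁶ N·mm.
M_n = 516.52 kN·m.

M_n ≈ 517 kN·m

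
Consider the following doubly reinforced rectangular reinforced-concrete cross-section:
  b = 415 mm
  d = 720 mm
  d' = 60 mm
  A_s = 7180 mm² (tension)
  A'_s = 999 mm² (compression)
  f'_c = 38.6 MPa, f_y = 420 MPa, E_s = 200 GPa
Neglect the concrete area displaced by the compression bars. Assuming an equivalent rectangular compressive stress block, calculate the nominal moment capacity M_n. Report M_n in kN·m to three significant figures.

M_n ≈ 1900 kN·m

Assume both tension and compression steel yield.
Net tension couple steel: A_s − A'_s = 6181 mm².
a = (A_s − A'_s) f_y / (0.85 f'_c b) = 2596020/(0.85 × 38.6 × 415) = 190.66 mm.
c = a/β₁ = 190.66/0.774 = 246.33 mm; ε'_s = 0.003(c − d')/c = 0.0023 ≥ f_y/E_s = 0.0021, so compression steel does yield.
M_n = (A_s − A'_s) f_y (d − a/2) + A'_s f_y (d − d') = [2596020 × (720 − 95.33) + 419580 × (720 − 60)] × 10⁻⁶ = 1621.66 + 276.92 = 1898.58 kN·m.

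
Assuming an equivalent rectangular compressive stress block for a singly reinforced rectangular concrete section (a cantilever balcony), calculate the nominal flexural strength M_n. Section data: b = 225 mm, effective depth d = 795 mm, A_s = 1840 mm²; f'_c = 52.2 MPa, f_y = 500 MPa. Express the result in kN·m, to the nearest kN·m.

T = A_s f_y = 1840 × 500 = 920000 N = 920 kN.
From C = T: a = T/(0.85 f'_c b) = 920000/(0.85 × 52.2 × 225) = 92.15 mm.
M_n = T(d − a/2) = 920 kN × (795 − 46.075) mm = 689.01 kN·m.

M_n ≈ 689 kN·m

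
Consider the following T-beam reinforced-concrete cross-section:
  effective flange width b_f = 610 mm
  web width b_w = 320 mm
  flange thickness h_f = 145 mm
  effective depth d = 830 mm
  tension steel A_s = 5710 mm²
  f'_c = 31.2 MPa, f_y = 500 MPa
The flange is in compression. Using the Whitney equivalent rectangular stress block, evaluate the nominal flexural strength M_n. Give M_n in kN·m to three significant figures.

M_n ≈ 2110 kN·m

Tension: T = A_s f_y = 5710 × 500 = 2855000 N.
Try a within the flange: a = T/(0.85 f'_c b_f) = 2855000/(0.85 × 31.2 × 610) = 176.48 mm.
a = 176.48 > h_f = 145 mm: the block extends into the web. Split into flange-overhang and web parts.
C_f = 0.85 f'_c (b_f − b_w) h_f = 0.85 × 31.2 × (610 − 320) × 145 = 1115166 N.
Remaining web compression depth: a_w = (T − C_f)/(0.85 f'_c b_w) = (2855000 − 1115166)/(0.85 × 31.2 × 320) = 205.01 mm.
M_n = C_f(d − h_f/2) + (T − C_f)(d − a_w/2) = 1115166 × (830 − 72.5) + 1739834 × (830 − 102.505) = 844.74 + 1265.72 = 2110.46 × 10⁶ N·mm.
M_n = 2110.46 kN·m.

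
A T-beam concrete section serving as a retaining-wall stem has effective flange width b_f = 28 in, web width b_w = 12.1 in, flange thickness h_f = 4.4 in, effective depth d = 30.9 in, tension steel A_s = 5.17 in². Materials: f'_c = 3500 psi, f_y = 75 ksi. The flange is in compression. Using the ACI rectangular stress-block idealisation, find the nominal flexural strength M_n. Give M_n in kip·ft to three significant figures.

M_n ≈ 923 kip·ft

Tension: T = A_s f_y = 5.17 × 75 = 387.75 kips.
Try a within the flange: a = T/(0.85 f'_c b_f) = 387.75/(0.85 × 3.5 × 28) = 4.655 in.
a = 4.655 > h_f = 4.4 in: the block extends into the web. Split into flange-overhang and web parts.
C_f = 0.85 f'_c (b_f − b_w) h_f = 0.85 × 3.5 × (28 − 12.1) × 4.4 = 208.1 kips.
Remaining web compression depth: a_w = (T − C_f)/(0.85 f'_c b_w) = (387.75 − 208.1)/(0.85 × 3.5 × 12.1) = 4.991 in.
M_n = C_f(d − h_f/2) + (T − C_f)(d − a_w/2) = 208.1 × (30.9 − 2.2) + 179.65 × (30.9 − 2.4955) = 5972.5 + 5102.9 = 11075.4 kip·in.
M_n = 11075.4/12 = 922.95 kip·ft.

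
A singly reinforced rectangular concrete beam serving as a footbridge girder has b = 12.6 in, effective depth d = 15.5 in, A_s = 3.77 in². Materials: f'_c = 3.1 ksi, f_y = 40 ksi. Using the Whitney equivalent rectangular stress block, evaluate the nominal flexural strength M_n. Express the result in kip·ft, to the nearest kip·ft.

M_n ≈ 166 kip·ft

T = A_s f_y = 3.77 × 40 = 150.8 kips.
a = T/(0.85 f'_c b) = 150.8/(0.85 × 3.1 × 12.6) = 4.542 in.
M_n = T(d − a/2) = 150.8 × (15.5 − 2.271) = 1994.9 kip·in = 1994.9/12 = 166.24 kip·ft.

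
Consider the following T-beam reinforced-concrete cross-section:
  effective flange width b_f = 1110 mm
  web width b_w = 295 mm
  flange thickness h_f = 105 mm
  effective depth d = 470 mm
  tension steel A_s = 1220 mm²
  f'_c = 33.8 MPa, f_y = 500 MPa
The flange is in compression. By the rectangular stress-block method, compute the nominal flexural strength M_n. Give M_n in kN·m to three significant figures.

Tension: T = A_s f_y = 1220 × 500 = 610000 N.
Try a within the flange: a = T/(0.85 f'_c b_f) = 610000/(0.85 × 33.8 × 1110) = 19.13 mm.
Since a = 19.13 ≤ h_f = 105 mm, the stress block lies entirely in the flange; analyse as a rectangular beam of width b_f.
M_n = T(d − a/2) = 610000 × (470 − 9.565) = 280.87 × 10⁶ N·mm.
M_n = 280.87 kN·m.

M_n ≈ 281 kN·m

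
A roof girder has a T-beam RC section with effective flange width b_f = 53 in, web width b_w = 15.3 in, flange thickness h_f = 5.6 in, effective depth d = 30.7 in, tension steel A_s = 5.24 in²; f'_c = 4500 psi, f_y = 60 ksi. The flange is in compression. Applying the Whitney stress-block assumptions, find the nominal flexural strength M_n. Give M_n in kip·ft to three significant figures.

Tension: T = A_s f_y = 5.24 × 60 = 314.4 kips.
Try a within the flange: a = T/(0.85 f'_c b_f) = 314.4/(0.85 × 4.5 × 53) = 1.551 in.
Since a = 1.551 ≤ h_f = 5.6 in, the stress block lies entirely in the flange; analyse as a rectangular beam of width b_f.
M_n = T(d − a/2) = 314.4 × (30.7 − 0.7755) = 9408.3 kip·in.
M_n = 9408.3/12 = 784.03 kip·ft.

M_n ≈ 784 kip·ft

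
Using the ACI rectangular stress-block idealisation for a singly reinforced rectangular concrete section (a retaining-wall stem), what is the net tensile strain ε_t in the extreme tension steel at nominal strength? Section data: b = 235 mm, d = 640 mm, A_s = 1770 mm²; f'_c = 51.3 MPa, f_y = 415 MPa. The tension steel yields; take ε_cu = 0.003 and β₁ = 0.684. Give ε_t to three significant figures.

ε_t ≈ 0.0153

a = A_s f_y/(0.85 f'_c b) = 71.68 mm.
β₁ = 0.684, so c = a/β₁ = 71.68/0.684 = 104.80 mm.
From the linear strain diagram with ε_cu = 0.003: ε_t = 0.003 (d − c)/c = 0.003 × (640 − 104.80)/104.80 = 0.0153.
Since ε_t ≥ 0.005, the section is tension-controlled.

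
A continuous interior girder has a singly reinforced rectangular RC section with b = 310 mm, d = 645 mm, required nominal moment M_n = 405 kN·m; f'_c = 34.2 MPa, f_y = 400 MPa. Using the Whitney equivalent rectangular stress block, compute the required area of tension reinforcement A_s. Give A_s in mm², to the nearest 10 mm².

With M_n = 0.85 f'_c a b (d − a/2), solve the quadratic for a:
a = d − √(d² − 2M_n/(0.85 f'_c b)) = 645 − √(645² − 2 × 405×10⁶/(0.85 × 34.2 × 310)) = 73.91 mm.
A_s = 0.85 f'_c a b / f_y = 0.85 × 34.2 × 73.91 × 310 / 400 = 1665.1 mm².

A_s ≈ 1670 mm²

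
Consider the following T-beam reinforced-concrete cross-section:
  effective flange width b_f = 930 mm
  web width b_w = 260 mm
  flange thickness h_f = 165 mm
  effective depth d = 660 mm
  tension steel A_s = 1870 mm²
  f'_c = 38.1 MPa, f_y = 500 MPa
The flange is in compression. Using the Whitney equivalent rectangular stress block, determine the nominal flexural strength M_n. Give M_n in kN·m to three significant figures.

Tension: T = A_s f_y = 1870 × 500 = 935000 N.
Try a within the flange: a = T/(0.85 f'_c b_f) = 935000/(0.85 × 38.1 × 930) = 31.04 mm.
Since a = 31.04 ≤ h_f = 165 mm, the stress block lies entirely in the flange; analyse as a rectangular beam of width b_f.
M_n = T(d − a/2) = 935000 × (660 − 15.52) = 602.59 × 10⁶ N·mm.
M_n = 602.59 kN·m.

M_n ≈ 603 kN·m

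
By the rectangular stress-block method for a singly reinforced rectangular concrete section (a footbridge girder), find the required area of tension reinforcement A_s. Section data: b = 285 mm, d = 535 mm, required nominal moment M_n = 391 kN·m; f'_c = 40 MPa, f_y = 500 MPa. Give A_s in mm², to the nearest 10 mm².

With M_n = 0.85 f'_c a b (d − a/2), solve the quadratic for a:
a = d − √(d² − 2M_n/(0.85 f'_c b)) = 535 − √(535² − 2 × 391×10⁶/(0.85 × 40 × 285)) = 81.65 mm.
A_s = 0.85 f'_c a b / f_y = 0.85 × 40 × 81.65 × 285 / 500 = 1582.4 mm².

A_s ≈ 1580 mm²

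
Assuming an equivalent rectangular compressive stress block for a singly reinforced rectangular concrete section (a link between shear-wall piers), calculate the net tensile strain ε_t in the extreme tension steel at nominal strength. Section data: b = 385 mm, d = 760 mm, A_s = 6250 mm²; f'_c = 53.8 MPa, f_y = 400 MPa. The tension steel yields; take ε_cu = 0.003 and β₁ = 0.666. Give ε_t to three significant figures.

a = A_s f_y/(0.85 f'_c b) = 142.00 mm.
β₁ = 0.666, so c = a/β₁ = 142.00/0.666 = 213.21 mm.
From the linear strain diagram with ε_cu = 0.003: ε_t = 0.003 (d − c)/c = 0.003 × (760 − 213.21)/213.21 = 0.00769.
Since ε_t ≥ 0.005, the section is tension-controlled.

ε_t ≈ 0.00769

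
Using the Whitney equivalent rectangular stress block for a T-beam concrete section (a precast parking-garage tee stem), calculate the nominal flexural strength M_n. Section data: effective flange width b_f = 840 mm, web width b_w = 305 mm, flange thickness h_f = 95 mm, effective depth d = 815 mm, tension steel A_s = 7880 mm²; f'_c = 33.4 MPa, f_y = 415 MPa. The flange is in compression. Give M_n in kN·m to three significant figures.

M_n ≈ 2400 kN·m

Tension: T = A_s f_y = 7880 × 415 = 3270200 N.
Try a within the flange: a = T/(0.85 f'_c b_f) = 3270200/(0.85 × 33.4 × 840) = 137.13 mm.
a = 137.13 > h_f = 95 mm: the block extends into the web. Split into flange-overhang and web parts.
C_f = 0.85 f'_c (b_f − b_w) h_f = 0.85 × 33.4 × (840 − 305) × 95 = 1442922 N.
Remaining web compression depth: a_w = (T − C_f)/(0.85 f'_c b_w) = (3270200 − 1442922)/(0.85 × 33.4 × 305) = 211.03 mm.
M_n = C_f(d − h_f/2) + (T − C_f)(d − a_w/2) = 1442922 × (815 − 47.5) + 1827278 × (815 − 105.515) = 1107.44 + 1296.43 = 2403.87 × 10⁶ N·mm.
M_n = 2403.87 kN·m.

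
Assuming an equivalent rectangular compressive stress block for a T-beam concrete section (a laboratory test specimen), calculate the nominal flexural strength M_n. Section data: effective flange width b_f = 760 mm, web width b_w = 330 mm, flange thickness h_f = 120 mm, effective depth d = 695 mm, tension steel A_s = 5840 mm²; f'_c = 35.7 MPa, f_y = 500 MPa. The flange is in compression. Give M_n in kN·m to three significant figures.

M_n ≈ 1840 kN·m

Tension: T = A_s f_y = 5840 × 500 = 2920000 N.
Try a within the flange: a = T/(0.85 f'_c b_f) = 2920000/(0.85 × 35.7 × 760) = 126.61 mm.
a = 126.61 > h_f = 120 mm: the block extends into the web. Split into flange-overhang and web parts.
C_f = 0.85 f'_c (b_f − b_w) h_f = 0.85 × 35.7 × (760 − 330) × 120 = 1565802 N.
Remaining web compression depth: a_w = (T − C_f)/(0.85 f'_c b_w) = (2920000 − 1565802)/(0.85 × 35.7 × 330) = 135.23 mm.
M_n = C_f(d − h_f/2) + (T − C_f)(d − a_w/2) = 1565802 × (695 − 60) + 1354198 × (695 − 67.615) = 994.28 + 849.60 = 1843.88 × 10⁶ N·mm.
M_n = 1843.88 kN·m.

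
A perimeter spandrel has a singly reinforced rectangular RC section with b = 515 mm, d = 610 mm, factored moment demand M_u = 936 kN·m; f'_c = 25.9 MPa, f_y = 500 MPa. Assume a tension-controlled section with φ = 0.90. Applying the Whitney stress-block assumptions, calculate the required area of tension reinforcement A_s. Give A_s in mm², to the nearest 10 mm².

A_s ≈ 3980 mm²

M_n = M_u/φ = 936/0.90 = 1040 kN·m.
With M_n = 0.85 f'_c a b (d − a/2), solve the quadratic for a:
a = d − √(d² − 2M_n/(0.85 f'_c b)) = 610 − √(610² − 2 × 1040×10⁶/(0.85 × 25.9 × 515)) = 175.67 mm.
A_s = 0.85 f'_c a b / f_y = 0.85 × 25.9 × 175.67 × 515 / 500 = 3983.4 mm².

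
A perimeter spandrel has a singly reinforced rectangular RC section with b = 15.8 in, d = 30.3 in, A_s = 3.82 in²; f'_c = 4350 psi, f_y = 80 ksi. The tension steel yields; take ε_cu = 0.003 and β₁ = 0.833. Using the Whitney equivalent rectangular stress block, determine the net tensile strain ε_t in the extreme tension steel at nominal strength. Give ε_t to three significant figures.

a = A_s f_y/(0.85 f'_c b) = 5.231 in.
β₁ = 0.833, so c = a/β₁ = 5.231/0.833 = 6.280 in.
From the linear strain diagram with ε_cu = 0.003: ε_t = 0.003 (d − c)/c = 0.003 × (30.3 − 6.280)/6.280 = 0.0115.
Since ε_t ≥ 0.005, the section is tension-controlled.

ε_t ≈ 0.0115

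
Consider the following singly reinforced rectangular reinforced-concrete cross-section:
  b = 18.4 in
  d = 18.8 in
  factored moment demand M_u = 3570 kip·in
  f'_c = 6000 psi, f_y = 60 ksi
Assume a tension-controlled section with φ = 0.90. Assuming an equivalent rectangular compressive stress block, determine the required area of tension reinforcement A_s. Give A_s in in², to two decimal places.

A_s ≈ 3.76 in²

M_n = M_u/φ = 3570/0.90 = 3966.67 kip·in.
From M_n = 0.85 f'_c a b (d − a/2):
a = d − √(d² − 2M_n/(0.85 f'_c b)) = 18.8 − √(18.8² − 2 × 3966.67/(0.85 × 6 × 18.4)) = 2.402 in.
A_s = 0.85 f'_c a b / f_y = 0.85 × 6 × 2.402 × 18.4 / 60 = 3.757 in².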